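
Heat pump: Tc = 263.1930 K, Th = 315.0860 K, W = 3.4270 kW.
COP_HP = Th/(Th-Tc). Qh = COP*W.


COP = 315.0860 / 51.8930 = 6.0718
Qh = 6.0718 * 3.4270 = 20.8082 kW

COP = 6.0718, Qh = 20.8082 kW


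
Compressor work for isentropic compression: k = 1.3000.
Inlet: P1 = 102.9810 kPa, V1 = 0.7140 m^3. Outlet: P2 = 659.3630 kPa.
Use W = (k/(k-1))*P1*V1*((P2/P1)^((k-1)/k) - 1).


(k-1)/k = 0.2308
(P2/P1)^exp = 1.5349
W = 4.3333 * 102.9810 * 0.7140 * (1.5349 - 1) = 170.4369 kJ

170.4369 kJ


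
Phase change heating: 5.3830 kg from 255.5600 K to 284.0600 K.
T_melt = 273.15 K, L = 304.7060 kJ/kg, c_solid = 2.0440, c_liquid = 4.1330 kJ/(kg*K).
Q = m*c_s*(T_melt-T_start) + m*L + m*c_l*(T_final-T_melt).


Q1 (sensible, solid) = 5.3830 * 2.0440 * 17.5900 = 193.5402 kJ
Q2 (latent) = 5.3830 * 304.7060 = 1640.2324 kJ
Q3 (sensible, liquid) = 5.3830 * 4.1330 * 10.9100 = 242.7250 kJ
Q_total = 2076.4976 kJ

2076.4976 kJ


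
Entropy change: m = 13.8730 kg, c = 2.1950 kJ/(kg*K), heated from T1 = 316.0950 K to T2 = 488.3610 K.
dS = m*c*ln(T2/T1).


T2/T1 = 1.5450
ln(T2/T1) = 0.4350
dS = 13.8730 * 2.1950 * 0.4350 = 13.2467 kJ/K

13.2467 kJ/K


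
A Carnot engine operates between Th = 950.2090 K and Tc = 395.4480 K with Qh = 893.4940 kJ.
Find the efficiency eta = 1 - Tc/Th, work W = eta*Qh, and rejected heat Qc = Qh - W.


eta = 1 - 395.4480/950.2090 = 0.5838
W = 0.5838 * 893.4940 = 521.6491 kJ
Qc = 893.4940 - 521.6491 = 371.8449 kJ

eta = 58.3831%, W = 521.6491 kJ, Qc = 371.8449 kJ


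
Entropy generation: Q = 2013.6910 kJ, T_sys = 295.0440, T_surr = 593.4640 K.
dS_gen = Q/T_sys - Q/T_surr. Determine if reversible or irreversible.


dS_sys = 2013.6910/295.0440 = 6.8251 kJ/K
dS_surr = -2013.6910/593.4640 = -3.3931 kJ/K
dS_gen = 6.8251 - 3.3931 = 3.4319 kJ/K (irreversible)

dS_gen = 3.4319 kJ/K, irreversible


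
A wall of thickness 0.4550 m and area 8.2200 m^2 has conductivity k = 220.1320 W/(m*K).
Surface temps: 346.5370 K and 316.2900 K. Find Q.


dT = 30.2470 K
Q = 220.1320 * 8.2200 * 30.2470 / 0.4550 = 120288.9978 W

120288.9978 W


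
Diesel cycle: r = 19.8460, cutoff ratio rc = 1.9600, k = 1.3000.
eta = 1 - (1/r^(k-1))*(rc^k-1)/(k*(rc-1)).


r^(k-1) = 2.4508
rc^k = 2.3985
eta = 0.5428 = 54.2770%

54.2770%


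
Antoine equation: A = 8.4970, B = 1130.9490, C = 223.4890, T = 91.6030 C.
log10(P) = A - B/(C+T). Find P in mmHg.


C+T = 315.0920
B/(C+T) = 3.5893
log10(P) = 8.4970 - 3.5893 = 4.9077
P = 10^4.9077 = 80860.0504 mmHg

80860.0504 mmHg


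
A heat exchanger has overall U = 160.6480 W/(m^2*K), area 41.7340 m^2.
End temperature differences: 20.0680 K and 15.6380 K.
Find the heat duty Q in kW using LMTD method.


LMTD = 17.7610 K
Q = 160.6480 * 41.7340 * 17.7610 = 119078.4464 W = 119.0784 kW

119.0784 kW


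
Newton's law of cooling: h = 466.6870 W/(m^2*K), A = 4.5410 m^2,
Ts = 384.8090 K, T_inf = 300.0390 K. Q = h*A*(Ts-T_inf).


dT = 84.7700 K
Q = 466.6870 * 4.5410 * 84.7700 = 179646.7598 W

179646.7598 W


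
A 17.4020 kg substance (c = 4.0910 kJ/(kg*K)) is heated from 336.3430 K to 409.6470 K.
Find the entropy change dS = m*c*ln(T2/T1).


T2/T1 = 1.2179
ln(T2/T1) = 0.1972
dS = 17.4020 * 4.0910 * 0.1972 = 14.0364 kJ/K

14.0364 kJ/K


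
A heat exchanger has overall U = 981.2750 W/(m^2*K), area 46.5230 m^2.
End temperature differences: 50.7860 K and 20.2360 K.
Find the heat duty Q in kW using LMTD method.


LMTD = 33.2008 K
Q = 981.2750 * 46.5230 * 33.2008 = 1515679.8495 W = 1515.6798 kW

1515.6798 kW


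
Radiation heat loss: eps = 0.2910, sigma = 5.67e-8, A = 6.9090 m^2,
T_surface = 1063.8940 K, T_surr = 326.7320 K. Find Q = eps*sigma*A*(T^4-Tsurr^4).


T^4 = 1.2811e+12
Tsurr^4 = 1.1396e+10
Q = 0.2910 * 5.67e-8 * 6.9090 * 1.2697e+12 = 144745.1768 W

144745.1768 W


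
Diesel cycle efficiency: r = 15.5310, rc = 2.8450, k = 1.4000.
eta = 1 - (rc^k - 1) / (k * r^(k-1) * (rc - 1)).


r^(k-1) = 2.9956
rc^k = 4.3223
eta = 0.5706 = 57.0627%

57.0627%


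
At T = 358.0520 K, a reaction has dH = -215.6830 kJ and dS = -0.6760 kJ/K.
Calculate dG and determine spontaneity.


T*dS = 358.0520 * -0.6760 = -242.0432 kJ
dG = -215.6830 + 242.0432 = 26.3602 kJ (non-spontaneous)

dG = 26.3602 kJ, non-spontaneous


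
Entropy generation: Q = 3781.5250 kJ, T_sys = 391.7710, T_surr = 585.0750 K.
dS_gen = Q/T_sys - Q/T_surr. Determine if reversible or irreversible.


dS_sys = 3781.5250/391.7710 = 9.6524 kJ/K
dS_surr = -3781.5250/585.0750 = -6.4633 kJ/K
dS_gen = 9.6524 - 6.4633 = 3.1891 kJ/K (irreversible)

dS_gen = 3.1891 kJ/K, irreversible


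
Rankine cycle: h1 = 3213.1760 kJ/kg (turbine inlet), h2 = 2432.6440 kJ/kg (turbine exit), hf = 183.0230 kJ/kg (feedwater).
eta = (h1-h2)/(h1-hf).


W = 780.5320 kJ/kg
Q_in = 3030.1530 kJ/kg
eta = 0.2576 = 25.7588%

eta = 25.7588%


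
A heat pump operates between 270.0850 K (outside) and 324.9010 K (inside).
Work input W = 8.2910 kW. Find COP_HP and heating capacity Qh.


COP = 324.9010 / 54.8160 = 5.9271
Qh = 5.9271 * 8.2910 = 49.1418 kW

COP = 5.9271, Qh = 49.1418 kW


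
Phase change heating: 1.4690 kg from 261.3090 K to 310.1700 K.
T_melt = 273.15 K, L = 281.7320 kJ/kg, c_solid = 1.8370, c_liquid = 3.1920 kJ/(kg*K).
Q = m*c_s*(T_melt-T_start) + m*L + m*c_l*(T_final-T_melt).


Q1 (sensible, solid) = 1.4690 * 1.8370 * 11.8410 = 31.9536 kJ
Q2 (latent) = 1.4690 * 281.7320 = 413.8643 kJ
Q3 (sensible, liquid) = 1.4690 * 3.1920 * 37.0200 = 173.5886 kJ
Q_total = 619.4064 kJ

619.4064 kJ


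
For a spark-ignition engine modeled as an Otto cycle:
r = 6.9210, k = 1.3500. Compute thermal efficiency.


r^(k-1) = 1.9682
eta = 1 - 1/1.9682 = 0.4919 = 49.1910%

49.1910%


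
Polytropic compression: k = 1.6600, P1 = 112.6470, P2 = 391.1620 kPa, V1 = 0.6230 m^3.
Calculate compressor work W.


(k-1)/k = 0.3976
(P2/P1)^exp = 1.6404
W = 2.5152 * 112.6470 * 0.6230 * (1.6404 - 1) = 113.0392 kJ

113.0392 kJ


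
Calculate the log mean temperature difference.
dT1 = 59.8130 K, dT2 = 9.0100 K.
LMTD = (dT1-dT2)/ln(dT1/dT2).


dT1/dT2 = 6.6385
ln(dT1/dT2) = 1.8929
LMTD = 50.8030 / 1.8929 = 26.8389 K

26.8389 K


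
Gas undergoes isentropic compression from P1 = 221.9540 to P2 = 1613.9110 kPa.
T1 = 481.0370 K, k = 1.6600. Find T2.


(k-1)/k = 0.3976
(P2/P1)^exp = 2.2007
T2 = 481.0370 * 2.2007 = 1058.6416 K

1058.6416 K


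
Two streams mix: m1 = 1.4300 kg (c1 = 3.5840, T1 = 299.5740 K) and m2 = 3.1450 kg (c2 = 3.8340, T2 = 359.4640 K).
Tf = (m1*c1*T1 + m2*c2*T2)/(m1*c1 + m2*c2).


num = 5869.7444
den = 17.1831
Tf = 341.6008 K

341.6008 K


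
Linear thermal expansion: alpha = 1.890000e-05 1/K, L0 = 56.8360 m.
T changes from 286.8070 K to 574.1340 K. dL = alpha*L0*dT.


dT = 287.3270 K
dL = 1.890000e-05 * 56.8360 * 287.3270 = 0.308647 m
L_final = 57.144647 m

dL = 0.308647 m


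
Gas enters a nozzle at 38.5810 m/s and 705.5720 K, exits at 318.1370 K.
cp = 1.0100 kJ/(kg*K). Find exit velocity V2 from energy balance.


dT = 387.4350 K
2*cp*1000*dT = 782618.7000
V1^2 = 1488.4936
V2 = sqrt(784107.1936) = 885.4983 m/s

885.4983 m/s


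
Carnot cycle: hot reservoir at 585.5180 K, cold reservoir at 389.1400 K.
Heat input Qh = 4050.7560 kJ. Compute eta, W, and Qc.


eta = 1 - 389.1400/585.5180 = 0.3354
W = 0.3354 * 4050.7560 = 1358.5908 kJ
Qc = 4050.7560 - 1358.5908 = 2692.1652 kJ

eta = 33.5392%, W = 1358.5908 kJ, Qc = 2692.1652 kJ


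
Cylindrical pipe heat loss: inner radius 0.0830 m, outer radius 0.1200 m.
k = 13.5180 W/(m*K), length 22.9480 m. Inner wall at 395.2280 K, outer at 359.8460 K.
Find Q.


dT = 35.3820 K
ln(ro/ri) = 0.3687
Q = 2*pi*13.5180*22.9480*35.3820 / 0.3687 = 187069.9174 W

187069.9174 W


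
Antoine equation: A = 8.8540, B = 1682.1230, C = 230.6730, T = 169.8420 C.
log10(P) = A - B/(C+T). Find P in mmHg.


C+T = 400.5150
B/(C+T) = 4.1999
log10(P) = 8.8540 - 4.1999 = 4.6541
P = 10^4.6541 = 45092.0387 mmHg

45092.0387 mmHg


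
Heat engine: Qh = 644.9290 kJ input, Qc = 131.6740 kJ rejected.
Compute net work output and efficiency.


W = 644.9290 - 131.6740 = 513.2550 kJ
eta = 513.2550 / 644.9290 = 0.7958 = 79.5832%

W = 513.2550 kJ, eta = 79.5832%


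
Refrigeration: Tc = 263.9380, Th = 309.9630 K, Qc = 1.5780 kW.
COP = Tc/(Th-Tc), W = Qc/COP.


COP = 263.9380 / 46.0250 = 5.7347
W = 1.5780 / 5.7347 = 0.2752 kW

COP = 5.7347, W = 0.2752 kW


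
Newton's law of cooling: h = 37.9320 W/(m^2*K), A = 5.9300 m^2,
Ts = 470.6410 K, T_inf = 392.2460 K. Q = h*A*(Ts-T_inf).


dT = 78.3950 K
Q = 37.9320 * 5.9300 * 78.3950 = 17633.9173 W

17633.9173 W


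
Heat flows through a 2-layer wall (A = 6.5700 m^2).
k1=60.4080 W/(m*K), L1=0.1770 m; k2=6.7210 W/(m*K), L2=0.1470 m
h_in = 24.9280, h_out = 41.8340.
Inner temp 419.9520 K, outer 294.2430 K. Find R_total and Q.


R_conv_in = 1/(24.9280*6.5700) = 0.0061
R_1 = 0.1770/(60.4080*6.5700) = 0.0004
R_2 = 0.1470/(6.7210*6.5700) = 0.0033
R_conv_out = 1/(41.8340*6.5700) = 0.0036
R_total = 0.0135 K/W
Q = 125.7090 / 0.0135 = 9298.5311 W

R_total = 0.0135 K/W, Q = 9298.5311 W


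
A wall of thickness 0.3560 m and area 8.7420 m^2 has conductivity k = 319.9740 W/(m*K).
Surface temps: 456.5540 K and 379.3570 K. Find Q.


dT = 77.1970 K
Q = 319.9740 * 8.7420 * 77.1970 / 0.3560 = 606563.0040 W

606563.0040 W


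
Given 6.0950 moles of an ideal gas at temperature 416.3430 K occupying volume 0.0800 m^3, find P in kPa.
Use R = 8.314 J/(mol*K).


P = nRT/V = 6.0950 * 8.314 * 416.3430 / 0.0800
= 21097.6944 / 0.0800 = 263721.1800 Pa = 263.7212 kPa

263.7212 kPa


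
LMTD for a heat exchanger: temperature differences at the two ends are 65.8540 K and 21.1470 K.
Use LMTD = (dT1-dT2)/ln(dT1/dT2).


dT1/dT2 = 3.1141
ln(dT1/dT2) = 1.1359
LMTD = 44.7070 / 1.1359 = 39.3568 K

39.3568 K


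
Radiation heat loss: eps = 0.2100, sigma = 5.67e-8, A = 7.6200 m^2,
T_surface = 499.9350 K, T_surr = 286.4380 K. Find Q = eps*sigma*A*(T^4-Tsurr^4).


T^4 = 6.2468e+10
Tsurr^4 = 6.7317e+09
Q = 0.2100 * 5.67e-8 * 7.6200 * 5.5736e+10 = 5056.9875 W

5056.9875 W


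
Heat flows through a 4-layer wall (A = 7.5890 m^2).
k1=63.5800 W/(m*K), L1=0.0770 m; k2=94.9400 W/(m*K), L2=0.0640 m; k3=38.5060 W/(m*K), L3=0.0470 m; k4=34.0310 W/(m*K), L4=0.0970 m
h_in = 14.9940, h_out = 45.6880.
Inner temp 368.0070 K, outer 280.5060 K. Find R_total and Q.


R_conv_in = 1/(14.9940*7.5890) = 0.0088
R_1 = 0.0770/(63.5800*7.5890) = 0.0002
R_2 = 0.0640/(94.9400*7.5890) = 8.8827e-05
R_3 = 0.0470/(38.5060*7.5890) = 0.0002
R_4 = 0.0970/(34.0310*7.5890) = 0.0004
R_conv_out = 1/(45.6880*7.5890) = 0.0029
R_total = 0.0125 K/W
Q = 87.5010 / 0.0125 = 7024.1787 W

R_total = 0.0125 K/W, Q = 7024.1787 W


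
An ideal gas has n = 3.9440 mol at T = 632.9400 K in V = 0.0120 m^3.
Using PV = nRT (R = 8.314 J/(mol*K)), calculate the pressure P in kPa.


P = nRT/V = 3.9440 * 8.314 * 632.9400 / 0.0120
= 20754.3659 / 0.0120 = 1729530.4919 Pa = 1729.5305 kPa

1729.5305 kPa


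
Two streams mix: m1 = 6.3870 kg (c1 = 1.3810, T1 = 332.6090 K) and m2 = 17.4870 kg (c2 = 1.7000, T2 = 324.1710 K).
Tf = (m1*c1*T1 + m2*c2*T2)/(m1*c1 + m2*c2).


num = 12570.6831
den = 38.5483
Tf = 326.1017 K

326.1017 K


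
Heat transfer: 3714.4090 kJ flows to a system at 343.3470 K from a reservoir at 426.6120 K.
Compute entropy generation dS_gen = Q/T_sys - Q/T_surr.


dS_sys = 3714.4090/343.3470 = 10.8182 kJ/K
dS_surr = -3714.4090/426.6120 = -8.7068 kJ/K
dS_gen = 10.8182 - 8.7068 = 2.1115 kJ/K (irreversible)

dS_gen = 2.1115 kJ/K, irreversible


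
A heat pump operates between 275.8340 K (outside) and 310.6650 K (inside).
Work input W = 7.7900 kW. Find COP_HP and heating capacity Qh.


COP = 310.6650 / 34.8310 = 8.9192
Qh = 8.9192 * 7.7900 = 69.4806 kW

COP = 8.9192, Qh = 69.4806 kW


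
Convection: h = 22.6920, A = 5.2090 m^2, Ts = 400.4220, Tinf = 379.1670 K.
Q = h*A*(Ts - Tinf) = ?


dT = 21.2550 K
Q = 22.6920 * 5.2090 * 21.2550 = 2512.3969 W

2512.3969 W


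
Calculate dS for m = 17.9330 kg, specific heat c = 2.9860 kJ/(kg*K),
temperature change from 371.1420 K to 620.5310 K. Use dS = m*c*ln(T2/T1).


T2/T1 = 1.6720
ln(T2/T1) = 0.5140
dS = 17.9330 * 2.9860 * 0.5140 = 27.5231 kJ/K

27.5231 kJ/K


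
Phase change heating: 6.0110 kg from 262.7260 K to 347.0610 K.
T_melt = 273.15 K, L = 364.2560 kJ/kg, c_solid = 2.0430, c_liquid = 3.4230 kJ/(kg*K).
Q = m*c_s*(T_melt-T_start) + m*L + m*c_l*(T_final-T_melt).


Q1 (sensible, solid) = 6.0110 * 2.0430 * 10.4240 = 128.0117 kJ
Q2 (latent) = 6.0110 * 364.2560 = 2189.5428 kJ
Q3 (sensible, liquid) = 6.0110 * 3.4230 * 73.9110 = 1520.7671 kJ
Q_total = 3838.3216 kJ

3838.3216 kJ


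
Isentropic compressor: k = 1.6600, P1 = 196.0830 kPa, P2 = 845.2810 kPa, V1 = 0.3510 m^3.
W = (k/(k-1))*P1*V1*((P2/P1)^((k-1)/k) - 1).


(k-1)/k = 0.3976
(P2/P1)^exp = 1.7877
W = 2.5152 * 196.0830 * 0.3510 * (1.7877 - 1) = 136.3559 kJ

136.3559 kJ


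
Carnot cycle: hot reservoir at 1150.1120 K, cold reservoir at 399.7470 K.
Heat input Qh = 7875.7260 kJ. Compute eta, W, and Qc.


eta = 1 - 399.7470/1150.1120 = 0.6524
W = 0.6524 * 7875.7260 = 5138.3423 kJ
Qc = 7875.7260 - 5138.3423 = 2737.3837 kJ

eta = 65.2428%, W = 5138.3423 kJ, Qc = 2737.3837 kJ


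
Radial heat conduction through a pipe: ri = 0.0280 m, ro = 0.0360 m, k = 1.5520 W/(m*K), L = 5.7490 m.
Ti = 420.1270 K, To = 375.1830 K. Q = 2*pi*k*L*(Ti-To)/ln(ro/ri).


dT = 44.9440 K
ln(ro/ri) = 0.2513
Q = 2*pi*1.5520*5.7490*44.9440 / 0.2513 = 10025.7805 W

10025.7805 W


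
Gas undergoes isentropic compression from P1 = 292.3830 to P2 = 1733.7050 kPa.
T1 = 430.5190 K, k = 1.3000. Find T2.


(k-1)/k = 0.2308
(P2/P1)^exp = 1.5080
T2 = 430.5190 * 1.5080 = 649.2056 K

649.2056 K


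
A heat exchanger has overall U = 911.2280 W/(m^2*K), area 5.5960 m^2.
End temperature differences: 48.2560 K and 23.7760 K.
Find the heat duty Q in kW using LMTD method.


LMTD = 34.5839 K
Q = 911.2280 * 5.5960 * 34.5839 = 176351.4053 W = 176.3514 kW

176.3514 kW


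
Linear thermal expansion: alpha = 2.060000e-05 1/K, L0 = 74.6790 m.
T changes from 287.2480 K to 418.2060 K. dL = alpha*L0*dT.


dT = 130.9580 K
dL = 2.060000e-05 * 74.6790 * 130.9580 = 0.201464 m
L_final = 74.880464 m

dL = 0.201464 m


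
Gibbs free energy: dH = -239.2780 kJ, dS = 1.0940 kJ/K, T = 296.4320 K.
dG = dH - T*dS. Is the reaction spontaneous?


T*dS = 296.4320 * 1.0940 = 324.2966 kJ
dG = -239.2780 - 324.2966 = -563.5746 kJ (spontaneous)

dG = -563.5746 kJ, spontaneous


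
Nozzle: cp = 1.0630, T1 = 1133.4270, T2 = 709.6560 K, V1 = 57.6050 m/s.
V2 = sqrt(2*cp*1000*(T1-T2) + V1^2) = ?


dT = 423.7710 K
2*cp*1000*dT = 900937.1460
V1^2 = 3318.3360
V2 = sqrt(904255.4820) = 950.9235 m/s

950.9235 m/s


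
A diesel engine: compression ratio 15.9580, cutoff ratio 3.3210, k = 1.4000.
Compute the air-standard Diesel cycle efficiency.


r^(k-1) = 3.0282
rc^k = 5.3676
eta = 0.5561 = 55.6142%

55.6142%


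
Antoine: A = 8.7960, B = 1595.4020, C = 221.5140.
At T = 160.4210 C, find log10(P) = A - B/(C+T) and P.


C+T = 381.9350
B/(C+T) = 4.1772
log10(P) = 8.7960 - 4.1772 = 4.6188
P = 10^4.6188 = 41576.1434 mmHg

41576.1434 mmHg


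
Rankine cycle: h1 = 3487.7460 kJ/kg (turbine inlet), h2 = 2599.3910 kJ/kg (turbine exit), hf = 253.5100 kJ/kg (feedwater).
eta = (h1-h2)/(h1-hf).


W = 888.3550 kJ/kg
Q_in = 3234.2360 kJ/kg
eta = 0.2747 = 27.4672%

eta = 27.4672%


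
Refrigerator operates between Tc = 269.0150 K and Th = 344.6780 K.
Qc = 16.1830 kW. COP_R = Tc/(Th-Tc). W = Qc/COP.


COP = 269.0150 / 75.6630 = 3.5554
W = 16.1830 / 3.5554 = 4.5516 kW

COP = 3.5554, W = 4.5516 kW


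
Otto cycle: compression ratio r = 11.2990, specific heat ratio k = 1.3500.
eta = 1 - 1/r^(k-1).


r^(k-1) = 2.3365
eta = 1 - 1/2.3365 = 0.5720 = 57.2008%

57.2008%


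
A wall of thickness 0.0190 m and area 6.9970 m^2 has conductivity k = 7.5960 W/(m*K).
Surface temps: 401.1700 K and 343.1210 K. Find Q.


dT = 58.0490 K
Q = 7.5960 * 6.9970 * 58.0490 / 0.0190 = 162382.0320 W

162382.0320 W


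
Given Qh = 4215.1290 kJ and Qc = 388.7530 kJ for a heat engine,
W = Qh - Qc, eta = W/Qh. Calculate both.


W = 4215.1290 - 388.7530 = 3826.3760 kJ
eta = 3826.3760 / 4215.1290 = 0.9078 = 90.7772%

W = 3826.3760 kJ, eta = 90.7772%


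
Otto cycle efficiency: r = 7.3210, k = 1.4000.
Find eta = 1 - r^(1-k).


r^(k-1) = 2.2173
eta = 1 - 1/2.2173 = 0.5490 = 54.9005%

54.9005%


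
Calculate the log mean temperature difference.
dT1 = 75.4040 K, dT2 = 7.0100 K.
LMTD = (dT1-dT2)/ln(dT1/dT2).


dT1/dT2 = 10.7566
ln(dT1/dT2) = 2.3755
LMTD = 68.3940 / 2.3755 = 28.7911 K

28.7911 K


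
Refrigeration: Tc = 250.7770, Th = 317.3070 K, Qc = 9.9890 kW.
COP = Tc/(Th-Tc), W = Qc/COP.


COP = 250.7770 / 66.5300 = 3.7694
W = 9.9890 / 3.7694 = 2.6500 kW

COP = 3.7694, W = 2.6500 kW


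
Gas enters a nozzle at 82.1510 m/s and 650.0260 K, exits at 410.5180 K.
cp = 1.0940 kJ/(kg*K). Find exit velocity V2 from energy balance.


dT = 239.5080 K
2*cp*1000*dT = 524043.5040
V1^2 = 6748.7868
V2 = sqrt(530792.2908) = 728.5549 m/s

728.5549 m/s


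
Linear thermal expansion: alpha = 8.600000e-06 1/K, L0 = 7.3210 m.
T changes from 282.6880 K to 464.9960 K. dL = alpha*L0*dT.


dT = 182.3080 K
dL = 8.600000e-06 * 7.3210 * 182.3080 = 0.011478 m
L_final = 7.332478 m

dL = 0.011478 m


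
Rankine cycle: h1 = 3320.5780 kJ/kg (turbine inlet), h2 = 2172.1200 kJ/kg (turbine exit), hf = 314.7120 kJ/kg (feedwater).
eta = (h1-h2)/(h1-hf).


W = 1148.4580 kJ/kg
Q_in = 3005.8660 kJ/kg
eta = 0.3821 = 38.2072%

eta = 38.2072%


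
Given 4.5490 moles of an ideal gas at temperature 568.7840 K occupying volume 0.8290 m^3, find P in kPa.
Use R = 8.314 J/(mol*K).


P = nRT/V = 4.5490 * 8.314 * 568.7840 / 0.8290
= 21511.6304 / 0.8290 = 25948.8907 Pa = 25.9489 kPa

25.9489 kPa


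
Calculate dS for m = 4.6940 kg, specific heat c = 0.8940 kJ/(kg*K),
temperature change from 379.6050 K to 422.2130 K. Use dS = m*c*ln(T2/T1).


T2/T1 = 1.1122
ln(T2/T1) = 0.1064
dS = 4.6940 * 0.8940 * 0.1064 = 0.4464 kJ/K

0.4464 kJ/K


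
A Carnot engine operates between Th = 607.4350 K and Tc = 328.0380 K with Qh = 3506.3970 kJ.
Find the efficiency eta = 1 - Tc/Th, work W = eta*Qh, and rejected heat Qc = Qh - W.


eta = 1 - 328.0380/607.4350 = 0.4600
W = 0.4600 * 3506.3970 = 1612.8093 kJ
Qc = 3506.3970 - 1612.8093 = 1893.5877 kJ

eta = 45.9962%, W = 1612.8093 kJ, Qc = 1893.5877 kJ


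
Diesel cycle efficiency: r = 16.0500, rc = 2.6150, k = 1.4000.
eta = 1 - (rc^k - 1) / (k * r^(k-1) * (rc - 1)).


r^(k-1) = 3.0352
rc^k = 3.8411
eta = 0.5860 = 58.5998%

58.5998%


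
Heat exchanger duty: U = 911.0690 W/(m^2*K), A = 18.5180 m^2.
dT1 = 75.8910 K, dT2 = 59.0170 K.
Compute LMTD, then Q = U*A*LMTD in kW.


LMTD = 67.1008 K
Q = 911.0690 * 18.5180 * 67.1008 = 1132068.7111 W = 1132.0687 kW

1132.0687 kW


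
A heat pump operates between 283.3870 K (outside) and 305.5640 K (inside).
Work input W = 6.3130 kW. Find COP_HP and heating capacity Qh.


COP = 305.5640 / 22.1770 = 13.7784
Qh = 13.7784 * 6.3130 = 86.9832 kW

COP = 13.7784, Qh = 86.9832 kW


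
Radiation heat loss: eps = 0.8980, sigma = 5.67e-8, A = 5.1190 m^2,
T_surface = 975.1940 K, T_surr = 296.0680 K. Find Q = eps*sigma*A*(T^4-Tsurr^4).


T^4 = 9.0441e+11
Tsurr^4 = 7.6836e+09
Q = 0.8980 * 5.67e-8 * 5.1190 * 8.9672e+11 = 233723.9336 W

233723.9336 W


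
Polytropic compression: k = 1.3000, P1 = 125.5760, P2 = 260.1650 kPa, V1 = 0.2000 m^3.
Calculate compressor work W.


(k-1)/k = 0.2308
(P2/P1)^exp = 1.1830
W = 4.3333 * 125.5760 * 0.2000 * (1.1830 - 1) = 19.9215 kJ

19.9215 kJ


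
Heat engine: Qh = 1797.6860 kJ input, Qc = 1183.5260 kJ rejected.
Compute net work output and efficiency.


W = 1797.6860 - 1183.5260 = 614.1600 kJ
eta = 614.1600 / 1797.6860 = 0.3416 = 34.1639%

W = 614.1600 kJ, eta = 34.1639%


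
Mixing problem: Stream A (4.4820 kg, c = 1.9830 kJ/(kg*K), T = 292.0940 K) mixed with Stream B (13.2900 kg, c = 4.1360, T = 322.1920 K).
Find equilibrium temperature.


num = 20306.1442
den = 63.8552
Tf = 318.0028 K

318.0028 K


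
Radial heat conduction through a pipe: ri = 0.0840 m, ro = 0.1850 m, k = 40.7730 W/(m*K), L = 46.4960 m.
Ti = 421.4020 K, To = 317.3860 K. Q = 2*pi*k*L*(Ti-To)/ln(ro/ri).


dT = 104.0160 K
ln(ro/ri) = 0.7895
Q = 2*pi*40.7730*46.4960*104.0160 / 0.7895 = 1569259.1702 W

1569259.1702 W


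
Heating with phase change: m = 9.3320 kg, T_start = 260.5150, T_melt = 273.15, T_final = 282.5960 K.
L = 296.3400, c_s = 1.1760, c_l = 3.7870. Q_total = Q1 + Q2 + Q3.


Q1 (sensible, solid) = 9.3320 * 1.1760 * 12.6350 = 138.6619 kJ
Q2 (latent) = 9.3320 * 296.3400 = 2765.4449 kJ
Q3 (sensible, liquid) = 9.3320 * 3.7870 * 9.4460 = 333.8243 kJ
Q_total = 3237.9312 kJ

3237.9312 kJ


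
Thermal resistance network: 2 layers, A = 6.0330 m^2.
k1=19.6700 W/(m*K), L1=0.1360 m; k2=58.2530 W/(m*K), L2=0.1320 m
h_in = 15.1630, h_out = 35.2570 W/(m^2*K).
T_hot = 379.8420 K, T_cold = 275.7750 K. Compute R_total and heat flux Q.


R_conv_in = 1/(15.1630*6.0330) = 0.0109
R_1 = 0.1360/(19.6700*6.0330) = 0.0011
R_2 = 0.1320/(58.2530*6.0330) = 0.0004
R_conv_out = 1/(35.2570*6.0330) = 0.0047
R_total = 0.0172 K/W
Q = 104.0670 / 0.0172 = 6066.4470 W

R_total = 0.0172 K/W, Q = 6066.4470 W


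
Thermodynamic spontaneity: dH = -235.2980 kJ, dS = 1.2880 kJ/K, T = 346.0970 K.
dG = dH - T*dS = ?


T*dS = 346.0970 * 1.2880 = 445.7729 kJ
dG = -235.2980 - 445.7729 = -681.0709 kJ (spontaneous)

dG = -681.0709 kJ, spontaneous


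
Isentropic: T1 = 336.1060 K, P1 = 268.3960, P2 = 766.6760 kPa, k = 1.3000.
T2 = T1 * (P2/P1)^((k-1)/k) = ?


(k-1)/k = 0.2308
(P2/P1)^exp = 1.2741
T2 = 336.1060 * 1.2741 = 428.2222 K

428.2222 K


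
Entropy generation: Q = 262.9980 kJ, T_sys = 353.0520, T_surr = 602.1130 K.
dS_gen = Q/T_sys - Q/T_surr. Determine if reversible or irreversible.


dS_sys = 262.9980/353.0520 = 0.7449 kJ/K
dS_surr = -262.9980/602.1130 = -0.4368 kJ/K
dS_gen = 0.7449 - 0.4368 = 0.3081 kJ/K (irreversible)

dS_gen = 0.3081 kJ/K, irreversible


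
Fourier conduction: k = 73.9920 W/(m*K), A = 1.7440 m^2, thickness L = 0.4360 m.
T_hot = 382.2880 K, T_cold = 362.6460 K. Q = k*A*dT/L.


dT = 19.6420 K
Q = 73.9920 * 1.7440 * 19.6420 / 0.4360 = 5813.4035 W

5813.4035 W


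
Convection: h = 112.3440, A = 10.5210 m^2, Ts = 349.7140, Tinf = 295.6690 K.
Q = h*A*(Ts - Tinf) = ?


dT = 54.0450 K
Q = 112.3440 * 10.5210 * 54.0450 = 63879.6348 W

63879.6348 W


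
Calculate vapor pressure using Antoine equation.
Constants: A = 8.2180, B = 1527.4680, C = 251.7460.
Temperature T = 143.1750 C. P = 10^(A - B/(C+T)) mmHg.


C+T = 394.9210
B/(C+T) = 3.8678
log10(P) = 8.2180 - 3.8678 = 4.3502
P = 10^4.3502 = 22398.4955 mmHg

22398.4955 mmHg


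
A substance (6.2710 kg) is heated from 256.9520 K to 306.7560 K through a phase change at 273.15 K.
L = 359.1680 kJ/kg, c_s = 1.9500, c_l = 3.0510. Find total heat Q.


Q1 (sensible, solid) = 6.2710 * 1.9500 * 16.1980 = 198.0764 kJ
Q2 (latent) = 6.2710 * 359.1680 = 2252.3425 kJ
Q3 (sensible, liquid) = 6.2710 * 3.0510 * 33.6060 = 642.9776 kJ
Q_total = 3093.3965 kJ

3093.3965 kJ


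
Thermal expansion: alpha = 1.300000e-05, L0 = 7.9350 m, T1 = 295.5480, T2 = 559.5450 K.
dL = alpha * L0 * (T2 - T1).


dT = 263.9970 K
dL = 1.300000e-05 * 7.9350 * 263.9970 = 0.027233 m
L_final = 7.962233 m

dL = 0.027233 m


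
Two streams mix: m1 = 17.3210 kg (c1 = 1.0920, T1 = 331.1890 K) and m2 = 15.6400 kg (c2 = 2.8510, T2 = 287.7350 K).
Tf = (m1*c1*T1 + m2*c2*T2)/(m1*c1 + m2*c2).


num = 19094.2850
den = 63.5042
Tf = 300.6776 K

300.6776 K


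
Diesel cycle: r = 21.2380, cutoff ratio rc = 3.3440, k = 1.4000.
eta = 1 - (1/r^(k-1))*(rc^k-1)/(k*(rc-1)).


r^(k-1) = 3.3950
rc^k = 5.4197
eta = 0.6033 = 60.3303%

60.3303%


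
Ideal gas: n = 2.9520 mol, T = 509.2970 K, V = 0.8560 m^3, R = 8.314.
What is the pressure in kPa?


P = nRT/V = 2.9520 * 8.314 * 509.2970 / 0.8560
= 12499.6396 / 0.8560 = 14602.3827 Pa = 14.6024 kPa

14.6024 kPa


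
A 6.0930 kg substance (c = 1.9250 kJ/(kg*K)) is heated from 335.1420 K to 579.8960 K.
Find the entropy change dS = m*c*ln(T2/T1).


T2/T1 = 1.7303
ln(T2/T1) = 0.5483
dS = 6.0930 * 1.9250 * 0.5483 = 6.4310 kJ/K

6.4310 kJ/K


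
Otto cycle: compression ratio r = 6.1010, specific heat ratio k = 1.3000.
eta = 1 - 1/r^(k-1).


r^(k-1) = 1.7204
eta = 1 - 1/1.7204 = 0.4187 = 41.8728%

41.8728%


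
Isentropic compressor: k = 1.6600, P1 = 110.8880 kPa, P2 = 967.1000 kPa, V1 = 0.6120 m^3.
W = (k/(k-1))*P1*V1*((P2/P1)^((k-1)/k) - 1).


(k-1)/k = 0.3976
(P2/P1)^exp = 2.3657
W = 2.5152 * 110.8880 * 0.6120 * (2.3657 - 1) = 233.1150 kJ

233.1150 kJ


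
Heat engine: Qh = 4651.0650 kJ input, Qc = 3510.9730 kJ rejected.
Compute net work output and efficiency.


W = 4651.0650 - 3510.9730 = 1140.0920 kJ
eta = 1140.0920 / 4651.0650 = 0.2451 = 24.5125%

W = 1140.0920 kJ, eta = 24.5125%


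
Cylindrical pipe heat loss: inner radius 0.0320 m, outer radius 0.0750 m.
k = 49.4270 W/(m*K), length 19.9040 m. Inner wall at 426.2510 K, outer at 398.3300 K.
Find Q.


dT = 27.9210 K
ln(ro/ri) = 0.8518
Q = 2*pi*49.4270*19.9040*27.9210 / 0.8518 = 202629.2710 W

202629.2710 W


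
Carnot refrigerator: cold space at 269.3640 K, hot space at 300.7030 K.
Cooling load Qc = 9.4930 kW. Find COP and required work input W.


COP = 269.3640 / 31.3390 = 8.5952
W = 9.4930 / 8.5952 = 1.1045 kW

COP = 8.5952, W = 1.1045 kW


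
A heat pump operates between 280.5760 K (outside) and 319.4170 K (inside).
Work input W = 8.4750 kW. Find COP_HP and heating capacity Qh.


COP = 319.4170 / 38.8410 = 8.2237
Qh = 8.2237 * 8.4750 = 69.6959 kW

COP = 8.2237, Qh = 69.6959 kW


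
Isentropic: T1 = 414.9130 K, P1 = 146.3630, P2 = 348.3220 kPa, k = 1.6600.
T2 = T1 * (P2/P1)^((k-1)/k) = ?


(k-1)/k = 0.3976
(P2/P1)^exp = 1.4116
T2 = 414.9130 * 1.4116 = 585.6923 K

585.6923 K


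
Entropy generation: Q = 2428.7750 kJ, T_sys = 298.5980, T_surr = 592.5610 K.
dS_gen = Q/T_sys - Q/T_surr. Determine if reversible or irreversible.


dS_sys = 2428.7750/298.5980 = 8.1339 kJ/K
dS_surr = -2428.7750/592.5610 = -4.0988 kJ/K
dS_gen = 8.1339 - 4.0988 = 4.0352 kJ/K (irreversible)

dS_gen = 4.0352 kJ/K, irreversible


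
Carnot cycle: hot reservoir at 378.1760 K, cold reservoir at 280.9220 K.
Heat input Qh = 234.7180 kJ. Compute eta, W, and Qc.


eta = 1 - 280.9220/378.1760 = 0.2572
W = 0.2572 * 234.7180 = 60.3615 kJ
Qc = 234.7180 - 60.3615 = 174.3565 kJ

eta = 25.7166%, W = 60.3615 kJ, Qc = 174.3565 kJ


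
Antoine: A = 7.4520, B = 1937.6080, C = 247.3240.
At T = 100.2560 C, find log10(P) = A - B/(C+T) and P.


C+T = 347.5800
B/(C+T) = 5.5746
log10(P) = 7.4520 - 5.5746 = 1.8774
P = 10^1.8774 = 75.4107 mmHg

75.4107 mmHg


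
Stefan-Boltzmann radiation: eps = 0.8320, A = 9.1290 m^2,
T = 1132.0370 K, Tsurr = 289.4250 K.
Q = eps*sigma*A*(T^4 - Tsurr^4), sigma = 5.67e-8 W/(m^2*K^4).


T^4 = 1.6423e+12
Tsurr^4 = 7.0169e+09
Q = 0.8320 * 5.67e-8 * 9.1290 * 1.6352e+12 = 704226.7161 W

704226.7161 W


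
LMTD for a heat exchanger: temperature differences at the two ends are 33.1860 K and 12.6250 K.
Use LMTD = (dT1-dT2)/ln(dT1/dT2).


dT1/dT2 = 2.6286
ln(dT1/dT2) = 0.9664
LMTD = 20.5610 / 0.9664 = 21.2748 K

21.2748 K


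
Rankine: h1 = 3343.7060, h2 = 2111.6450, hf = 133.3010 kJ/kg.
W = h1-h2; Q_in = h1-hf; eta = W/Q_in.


W = 1232.0610 kJ/kg
Q_in = 3210.4050 kJ/kg
eta = 0.3838 = 38.3771%

eta = 38.3771%


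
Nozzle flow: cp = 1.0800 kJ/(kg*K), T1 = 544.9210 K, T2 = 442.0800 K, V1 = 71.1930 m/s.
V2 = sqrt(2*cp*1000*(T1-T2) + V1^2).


dT = 102.8410 K
2*cp*1000*dT = 222136.5600
V1^2 = 5068.4432
V2 = sqrt(227205.0032) = 476.6603 m/s

476.6603 m/s


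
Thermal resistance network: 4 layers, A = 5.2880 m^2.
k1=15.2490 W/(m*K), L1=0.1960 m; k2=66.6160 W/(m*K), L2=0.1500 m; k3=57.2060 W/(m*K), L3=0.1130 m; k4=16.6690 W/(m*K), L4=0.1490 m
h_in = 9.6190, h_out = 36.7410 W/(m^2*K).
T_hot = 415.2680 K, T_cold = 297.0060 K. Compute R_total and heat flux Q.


R_conv_in = 1/(9.6190*5.2880) = 0.0197
R_1 = 0.1960/(15.2490*5.2880) = 0.0024
R_2 = 0.1500/(66.6160*5.2880) = 0.0004
R_3 = 0.1130/(57.2060*5.2880) = 0.0004
R_4 = 0.1490/(16.6690*5.2880) = 0.0017
R_conv_out = 1/(36.7410*5.2880) = 0.0051
R_total = 0.0297 K/W
Q = 118.2620 / 0.0297 = 3978.2395 W

R_total = 0.0297 K/W, Q = 3978.2395 W


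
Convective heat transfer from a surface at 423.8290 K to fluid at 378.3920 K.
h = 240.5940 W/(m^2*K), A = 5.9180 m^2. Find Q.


dT = 45.4370 K
Q = 240.5940 * 5.9180 * 45.4370 = 64694.8042 W

64694.8042 W


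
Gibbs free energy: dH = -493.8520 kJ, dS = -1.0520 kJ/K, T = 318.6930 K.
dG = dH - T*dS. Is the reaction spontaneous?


T*dS = 318.6930 * -1.0520 = -335.2650 kJ
dG = -493.8520 + 335.2650 = -158.5870 kJ (spontaneous)

dG = -158.5870 kJ, spontaneous


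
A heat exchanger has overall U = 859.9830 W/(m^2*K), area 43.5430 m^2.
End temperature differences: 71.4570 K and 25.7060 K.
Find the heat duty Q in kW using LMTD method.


LMTD = 44.7499 K
Q = 859.9830 * 43.5430 * 44.7499 = 1675714.7593 W = 1675.7148 kW

1675.7148 kW


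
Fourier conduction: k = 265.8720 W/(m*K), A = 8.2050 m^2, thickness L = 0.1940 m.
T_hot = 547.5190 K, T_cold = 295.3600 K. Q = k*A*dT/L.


dT = 252.1590 K
Q = 265.8720 * 8.2050 * 252.1590 / 0.1940 = 2835462.6536 W

2835462.6536 W


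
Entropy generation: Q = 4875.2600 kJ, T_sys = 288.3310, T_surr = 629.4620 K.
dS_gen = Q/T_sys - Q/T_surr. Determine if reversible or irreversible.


dS_sys = 4875.2600/288.3310 = 16.9086 kJ/K
dS_surr = -4875.2600/629.4620 = -7.7451 kJ/K
dS_gen = 16.9086 - 7.7451 = 9.1634 kJ/K (irreversible)

dS_gen = 9.1634 kJ/K, irreversible


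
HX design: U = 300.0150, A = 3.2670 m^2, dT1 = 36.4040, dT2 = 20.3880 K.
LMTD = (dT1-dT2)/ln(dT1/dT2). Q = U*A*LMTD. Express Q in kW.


LMTD = 27.6266 K
Q = 300.0150 * 3.2670 * 27.6266 = 27078.1360 W = 27.0781 kW

27.0781 kW


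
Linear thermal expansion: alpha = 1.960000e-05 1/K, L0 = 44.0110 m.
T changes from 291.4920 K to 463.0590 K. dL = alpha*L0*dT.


dT = 171.5670 K
dL = 1.960000e-05 * 44.0110 * 171.5670 = 0.147996 m
L_final = 44.158996 m

dL = 0.147996 m


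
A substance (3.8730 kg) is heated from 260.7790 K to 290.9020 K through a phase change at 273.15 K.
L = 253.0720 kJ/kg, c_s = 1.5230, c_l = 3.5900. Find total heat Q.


Q1 (sensible, solid) = 3.8730 * 1.5230 * 12.3710 = 72.9713 kJ
Q2 (latent) = 3.8730 * 253.0720 = 980.1479 kJ
Q3 (sensible, liquid) = 3.8730 * 3.5900 * 17.7520 = 246.8251 kJ
Q_total = 1299.9442 kJ

1299.9442 kJ


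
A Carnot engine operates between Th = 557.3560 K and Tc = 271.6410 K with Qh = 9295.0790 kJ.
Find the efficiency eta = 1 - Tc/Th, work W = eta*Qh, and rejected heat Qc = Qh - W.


eta = 1 - 271.6410/557.3560 = 0.5126
W = 0.5126 * 9295.0790 = 4764.8962 kJ
Qc = 9295.0790 - 4764.8962 = 4530.1828 kJ

eta = 51.2626%, W = 4764.8962 kJ, Qc = 4530.1828 kJ


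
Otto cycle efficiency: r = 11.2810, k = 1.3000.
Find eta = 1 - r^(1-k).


r^(k-1) = 2.0687
eta = 1 - 1/2.0687 = 0.5166 = 51.6612%

51.6612%


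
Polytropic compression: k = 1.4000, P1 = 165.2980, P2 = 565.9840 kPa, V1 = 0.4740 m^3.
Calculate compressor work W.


(k-1)/k = 0.2857
(P2/P1)^exp = 1.4214
W = 3.5000 * 165.2980 * 0.4740 * (1.4214 - 1) = 115.5678 kJ

115.5678 kJ


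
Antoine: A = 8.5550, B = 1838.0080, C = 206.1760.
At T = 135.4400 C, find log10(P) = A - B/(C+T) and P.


C+T = 341.6160
B/(C+T) = 5.3803
log10(P) = 8.5550 - 5.3803 = 3.1747
P = 10^3.1747 = 1495.0872 mmHg

1495.0872 mmHg


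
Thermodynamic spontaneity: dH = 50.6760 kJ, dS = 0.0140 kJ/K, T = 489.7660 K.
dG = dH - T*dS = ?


T*dS = 489.7660 * 0.0140 = 6.8567 kJ
dG = 50.6760 - 6.8567 = 43.8193 kJ (non-spontaneous)

dG = 43.8193 kJ, non-spontaneous


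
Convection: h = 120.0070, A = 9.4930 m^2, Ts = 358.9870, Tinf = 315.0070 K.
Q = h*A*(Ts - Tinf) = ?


dT = 43.9800 K
Q = 120.0070 * 9.4930 * 43.9800 = 50103.1793 W

50103.1793 W


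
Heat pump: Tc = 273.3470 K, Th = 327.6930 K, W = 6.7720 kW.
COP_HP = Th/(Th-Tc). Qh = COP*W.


COP = 327.6930 / 54.3460 = 6.0298
Qh = 6.0298 * 6.7720 = 40.8335 kW

COP = 6.0298, Qh = 40.8335 kW


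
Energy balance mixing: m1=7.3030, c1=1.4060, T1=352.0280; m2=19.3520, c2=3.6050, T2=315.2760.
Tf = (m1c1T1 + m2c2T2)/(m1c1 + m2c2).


num = 25609.5321
den = 80.0320
Tf = 319.9912 K

319.9912 K


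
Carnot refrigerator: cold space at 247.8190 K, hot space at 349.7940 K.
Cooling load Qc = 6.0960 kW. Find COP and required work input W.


COP = 247.8190 / 101.9750 = 2.4302
W = 6.0960 / 2.4302 = 2.5084 kW

COP = 2.4302, W = 2.5084 kW


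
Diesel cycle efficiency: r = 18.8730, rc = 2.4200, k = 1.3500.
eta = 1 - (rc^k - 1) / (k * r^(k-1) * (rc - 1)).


r^(k-1) = 2.7960
rc^k = 3.2972
eta = 0.5714 = 57.1412%

57.1412%


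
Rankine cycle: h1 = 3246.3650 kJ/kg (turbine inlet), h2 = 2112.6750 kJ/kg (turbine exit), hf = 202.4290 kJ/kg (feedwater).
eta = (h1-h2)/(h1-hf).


W = 1133.6900 kJ/kg
Q_in = 3043.9360 kJ/kg
eta = 0.3724 = 37.2442%

eta = 37.2442%


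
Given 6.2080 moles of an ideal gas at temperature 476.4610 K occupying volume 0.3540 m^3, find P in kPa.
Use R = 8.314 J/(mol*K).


P = nRT/V = 6.2080 * 8.314 * 476.4610 / 0.3540
= 24591.7302 / 0.3540 = 69468.1645 Pa = 69.4682 kPa

69.4682 kPa


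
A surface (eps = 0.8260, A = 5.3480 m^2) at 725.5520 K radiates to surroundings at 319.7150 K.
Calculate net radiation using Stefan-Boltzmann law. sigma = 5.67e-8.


T^4 = 2.7712e+11
Tsurr^4 = 1.0448e+10
Q = 0.8260 * 5.67e-8 * 5.3480 * 2.6668e+11 = 66794.0433 W

66794.0433 W


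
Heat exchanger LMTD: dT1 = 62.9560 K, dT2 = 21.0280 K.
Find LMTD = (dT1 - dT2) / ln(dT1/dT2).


dT1/dT2 = 2.9939
ln(dT1/dT2) = 1.0966
LMTD = 41.9280 / 1.0966 = 38.2352 K

38.2352 K


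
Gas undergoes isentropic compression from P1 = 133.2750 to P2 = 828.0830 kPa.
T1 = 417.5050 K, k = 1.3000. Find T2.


(k-1)/k = 0.2308
(P2/P1)^exp = 1.5243
T2 = 417.5050 * 1.5243 = 636.4096 K

636.4096 K


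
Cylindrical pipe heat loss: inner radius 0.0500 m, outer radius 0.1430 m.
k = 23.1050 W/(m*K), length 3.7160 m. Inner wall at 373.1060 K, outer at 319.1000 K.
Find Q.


dT = 54.0060 K
ln(ro/ri) = 1.0508
Q = 2*pi*23.1050*3.7160*54.0060 / 1.0508 = 27725.1917 W

27725.1917 W


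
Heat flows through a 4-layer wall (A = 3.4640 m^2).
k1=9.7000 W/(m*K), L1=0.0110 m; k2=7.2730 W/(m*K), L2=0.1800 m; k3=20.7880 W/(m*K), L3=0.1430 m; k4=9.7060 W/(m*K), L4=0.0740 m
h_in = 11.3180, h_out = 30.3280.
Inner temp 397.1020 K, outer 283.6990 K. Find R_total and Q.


R_conv_in = 1/(11.3180*3.4640) = 0.0255
R_1 = 0.0110/(9.7000*3.4640) = 0.0003
R_2 = 0.1800/(7.2730*3.4640) = 0.0071
R_3 = 0.1430/(20.7880*3.4640) = 0.0020
R_4 = 0.0740/(9.7060*3.4640) = 0.0022
R_conv_out = 1/(30.3280*3.4640) = 0.0095
R_total = 0.0467 K/W
Q = 113.4030 / 0.0467 = 2429.1545 W

R_total = 0.0467 K/W, Q = 2429.1545 W


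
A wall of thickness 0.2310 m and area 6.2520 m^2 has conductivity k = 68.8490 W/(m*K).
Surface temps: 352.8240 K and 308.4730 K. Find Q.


dT = 44.3510 K
Q = 68.8490 * 6.2520 * 44.3510 / 0.2310 = 82643.3746 W

82643.3746 W


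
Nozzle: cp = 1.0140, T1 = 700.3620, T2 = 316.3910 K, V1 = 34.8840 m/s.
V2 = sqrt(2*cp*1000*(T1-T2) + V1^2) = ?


dT = 383.9710 K
2*cp*1000*dT = 778693.1880
V1^2 = 1216.8935
V2 = sqrt(779910.0815) = 883.1252 m/s

883.1252 m/s


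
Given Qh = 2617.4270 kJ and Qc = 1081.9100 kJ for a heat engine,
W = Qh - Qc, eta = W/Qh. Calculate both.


W = 2617.4270 - 1081.9100 = 1535.5170 kJ
eta = 1535.5170 / 2617.4270 = 0.5867 = 58.6651%

W = 1535.5170 kJ, eta = 58.6651%


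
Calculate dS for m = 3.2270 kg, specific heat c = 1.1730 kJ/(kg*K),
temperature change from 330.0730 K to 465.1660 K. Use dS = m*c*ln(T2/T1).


T2/T1 = 1.4093
ln(T2/T1) = 0.3431
dS = 3.2270 * 1.1730 * 0.3431 = 1.2987 kJ/K

1.2987 kJ/K


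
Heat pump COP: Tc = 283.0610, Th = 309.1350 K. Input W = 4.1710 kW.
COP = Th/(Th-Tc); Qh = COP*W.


COP = 309.1350 / 26.0740 = 11.8561
Qh = 11.8561 * 4.1710 = 49.4516 kW

COP = 11.8561, Qh = 49.4516 kW


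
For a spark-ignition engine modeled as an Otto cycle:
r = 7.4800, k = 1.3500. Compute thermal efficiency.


r^(k-1) = 2.0224
eta = 1 - 1/2.0224 = 0.5055 = 50.5536%

50.5536%


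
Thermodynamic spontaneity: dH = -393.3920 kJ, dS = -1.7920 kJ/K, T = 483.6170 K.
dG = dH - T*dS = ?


T*dS = 483.6170 * -1.7920 = -866.6417 kJ
dG = -393.3920 + 866.6417 = 473.2497 kJ (non-spontaneous)

dG = 473.2497 kJ, non-spontaneous


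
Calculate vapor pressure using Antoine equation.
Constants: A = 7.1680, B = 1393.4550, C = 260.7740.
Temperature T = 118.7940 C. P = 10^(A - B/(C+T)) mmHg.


C+T = 379.5680
B/(C+T) = 3.6712
log10(P) = 7.1680 - 3.6712 = 3.4968
P = 10^3.4968 = 3139.3492 mmHg

3139.3492 mmHg


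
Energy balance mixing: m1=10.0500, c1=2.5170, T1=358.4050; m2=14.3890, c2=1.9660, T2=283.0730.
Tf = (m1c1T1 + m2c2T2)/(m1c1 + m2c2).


num = 17073.9472
den = 53.5846
Tf = 318.6352 K

318.6352 K


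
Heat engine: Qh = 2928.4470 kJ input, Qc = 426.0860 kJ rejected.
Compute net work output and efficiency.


W = 2928.4470 - 426.0860 = 2502.3610 kJ
eta = 2502.3610 / 2928.4470 = 0.8545 = 85.4501%

W = 2502.3610 kJ, eta = 85.4501%


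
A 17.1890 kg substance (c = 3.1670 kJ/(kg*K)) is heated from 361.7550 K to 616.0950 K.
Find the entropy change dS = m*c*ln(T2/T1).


T2/T1 = 1.7031
ln(T2/T1) = 0.5324
dS = 17.1890 * 3.1670 * 0.5324 = 28.9844 kJ/K

28.9844 kJ/K


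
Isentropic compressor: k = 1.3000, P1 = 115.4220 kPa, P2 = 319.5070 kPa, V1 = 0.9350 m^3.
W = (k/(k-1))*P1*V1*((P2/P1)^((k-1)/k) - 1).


(k-1)/k = 0.2308
(P2/P1)^exp = 1.2649
W = 4.3333 * 115.4220 * 0.9350 * (1.2649 - 1) = 123.8646 kJ

123.8646 kJ


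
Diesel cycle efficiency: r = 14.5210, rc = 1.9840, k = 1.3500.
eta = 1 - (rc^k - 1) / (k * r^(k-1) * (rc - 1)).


r^(k-1) = 2.5509
rc^k = 2.5216
eta = 0.5510 = 55.0964%

55.0964%


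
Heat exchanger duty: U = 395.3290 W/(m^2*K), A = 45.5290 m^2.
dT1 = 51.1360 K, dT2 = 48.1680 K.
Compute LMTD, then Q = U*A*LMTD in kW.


LMTD = 49.6372 K
Q = 395.3290 * 45.5290 * 49.6372 = 893416.9024 W = 893.4169 kW

893.4169 kW


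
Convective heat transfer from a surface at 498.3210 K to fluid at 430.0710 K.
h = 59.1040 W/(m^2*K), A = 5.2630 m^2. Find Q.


dT = 68.2500 K
Q = 59.1040 * 5.2630 * 68.2500 = 21230.1420 W

21230.1420 W


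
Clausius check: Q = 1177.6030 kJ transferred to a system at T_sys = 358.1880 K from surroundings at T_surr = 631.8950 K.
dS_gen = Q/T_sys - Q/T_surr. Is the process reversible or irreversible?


dS_sys = 1177.6030/358.1880 = 3.2877 kJ/K
dS_surr = -1177.6030/631.8950 = -1.8636 kJ/K
dS_gen = 3.2877 - 1.8636 = 1.4241 kJ/K (irreversible)

dS_gen = 1.4241 kJ/K, irreversible


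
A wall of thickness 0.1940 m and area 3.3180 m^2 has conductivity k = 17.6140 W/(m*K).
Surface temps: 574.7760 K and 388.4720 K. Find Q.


dT = 186.3040 K
Q = 17.6140 * 3.3180 * 186.3040 / 0.1940 = 56124.8022 W

56124.8022 W


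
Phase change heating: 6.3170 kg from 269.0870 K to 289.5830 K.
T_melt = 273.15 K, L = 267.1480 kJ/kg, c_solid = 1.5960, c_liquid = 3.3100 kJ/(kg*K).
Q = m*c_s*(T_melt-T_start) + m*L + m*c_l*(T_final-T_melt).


Q1 (sensible, solid) = 6.3170 * 1.5960 * 4.0630 = 40.9629 kJ
Q2 (latent) = 6.3170 * 267.1480 = 1687.5739 kJ
Q3 (sensible, liquid) = 6.3170 * 3.3100 * 16.4330 = 343.6020 kJ
Q_total = 2072.1388 kJ

2072.1388 kJ


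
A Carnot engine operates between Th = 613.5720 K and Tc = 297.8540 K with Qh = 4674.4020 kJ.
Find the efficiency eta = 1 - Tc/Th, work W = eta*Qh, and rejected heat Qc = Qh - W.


eta = 1 - 297.8540/613.5720 = 0.5146
W = 0.5146 * 4674.4020 = 2405.2480 kJ
Qc = 4674.4020 - 2405.2480 = 2269.1540 kJ

eta = 51.4557%, W = 2405.2480 kJ, Qc = 2269.1540 kJ


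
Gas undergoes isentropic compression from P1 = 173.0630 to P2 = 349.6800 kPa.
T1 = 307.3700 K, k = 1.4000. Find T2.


(k-1)/k = 0.2857
(P2/P1)^exp = 1.2226
T2 = 307.3700 * 1.2226 = 375.7834 K

375.7834 K
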